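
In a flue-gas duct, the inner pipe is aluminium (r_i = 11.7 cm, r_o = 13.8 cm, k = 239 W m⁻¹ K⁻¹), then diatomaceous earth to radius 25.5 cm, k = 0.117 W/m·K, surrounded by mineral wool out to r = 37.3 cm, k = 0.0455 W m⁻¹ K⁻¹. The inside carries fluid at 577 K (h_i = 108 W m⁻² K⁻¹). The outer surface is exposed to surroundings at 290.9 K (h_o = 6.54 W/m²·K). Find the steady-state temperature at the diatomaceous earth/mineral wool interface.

T = 469 K

Resistance network (inner→outer):
  R'_conv,in = 1/(2πr h) = 1/(2π·0.117·108) = 0.01260 m·K/W
  R'_aluminium = ln(0.138/0.117)/(2πk) = 0.1651/(2π·239) = 1.099×10^-4 m·K/W
  R'_diatomaceous earth = ln(0.255/0.138)/(2πk) = 0.6140/(2π·0.117) = 0.8352 m·K/W
  R'_mineral wool = ln(0.373/0.255)/(2πk) = 0.3803/(2π·0.0455) = 1.330 m·K/W
  R'_conv,out = 1/(2πr h) = 1/(2π·0.373·6.54) = 0.06524 m·K/W
ΣR = 0.01260 + 1.099×10^-4 + 0.8352 + 1.330 + 0.06524 = 2.243 m·K/W
Q' = ΔT/ΣR = (577 K − 290.9 K)/2.243 = 127.6 W/m
From the inner boundary to the diatomaceous earth/mineral wool interface, ΣR_partial = 0.8479 m·K/W.
T_interface = T_in − Q'·ΣR_partial = 577 K − (127.6)(0.8479) = 469 K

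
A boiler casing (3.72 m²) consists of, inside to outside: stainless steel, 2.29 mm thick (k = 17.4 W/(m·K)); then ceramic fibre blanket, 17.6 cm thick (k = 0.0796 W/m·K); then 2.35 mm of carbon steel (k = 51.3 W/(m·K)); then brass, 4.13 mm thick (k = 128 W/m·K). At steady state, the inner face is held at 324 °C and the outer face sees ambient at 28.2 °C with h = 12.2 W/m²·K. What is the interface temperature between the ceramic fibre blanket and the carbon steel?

Resistance network (inner→outer):
  R_stainless steel = L/(kA) = 0.00229/(17.4·3.72) = 3.538×10^-5 K/W
  R_ceramic fibre blanket = L/(kA) = 0.176/(0.0796·3.72) = 0.5944 K/W
  R_carbon steel = L/(kA) = 0.00235/(51.3·3.72) = 1.231×10^-5 K/W
  R_brass = L/(kA) = 0.00413/(128·3.72) = 8.674×10^-6 K/W
  R_conv,out = 1/(hA) = 1/(12.2·3.72) = 0.02203 K/W
ΣR = 3.538×10^-5 + 0.5944 + 1.231×10^-5 + 8.674×10^-6 + 0.02203 = 0.6165 K/W
Q = ΔT/ΣR = (324 °C − 28.2 °C)/0.6165 = 479.8 W
From the inner boundary to the ceramic fibre blanket/carbon steel interface, ΣR_partial = 0.5944 K/W.
T_interface = T_in − Q·ΣR_partial = 324 °C − (479.8)(0.5944) = 38.8 °C

T = 38.8 °C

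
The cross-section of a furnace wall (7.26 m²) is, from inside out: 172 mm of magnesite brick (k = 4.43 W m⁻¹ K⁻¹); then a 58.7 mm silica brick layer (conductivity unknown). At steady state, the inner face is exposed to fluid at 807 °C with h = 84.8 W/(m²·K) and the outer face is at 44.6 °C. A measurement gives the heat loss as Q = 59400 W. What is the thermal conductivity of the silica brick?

ΣR = ΔT/Q = |807 − 44.6|/59400 = 0.01284 K/W
Known resistances:
  R_conv,in = 1/(hA) = 1/(84.8·7.26) = 0.001624 K/W
  R_magnesite brick = L/(kA) = 0.172/(4.43·7.26) = 0.005348 K/W
R_silica brick = ΣR − ΣR_known = 0.01284 − 0.006972 = 0.005868 K/W
L/(kA) = 0.005868 ⇒ k = 0.0587/(0.005868·7.26) = 1.38 W/m·K

k = 1.38 W/m·K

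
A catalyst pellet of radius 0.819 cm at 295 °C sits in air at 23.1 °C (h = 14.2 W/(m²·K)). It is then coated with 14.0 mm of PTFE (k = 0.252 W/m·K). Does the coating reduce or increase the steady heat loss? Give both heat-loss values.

increases: 3.25 → 7.61 W

Critical radius for a sphere: r_cr = 2k/h = 0.0355 m = 3.55 cm.
Outer radius after coating: r₂ = 0.00819 + 0.0140 = 0.02219 m.
Since r₁ < r_cr and r₂ ≤ r_cr, the coating moves toward the maximum at r_cr — heat loss rises.
Bare: R = 1/(4πr₁²h) = 83.55 K/W; Q = 271.9/83.55 = 3.25 W.
Coated: R = R_cond + R_conv = 35.71 K/W; Q = 271.9/35.71 = 7.61 W.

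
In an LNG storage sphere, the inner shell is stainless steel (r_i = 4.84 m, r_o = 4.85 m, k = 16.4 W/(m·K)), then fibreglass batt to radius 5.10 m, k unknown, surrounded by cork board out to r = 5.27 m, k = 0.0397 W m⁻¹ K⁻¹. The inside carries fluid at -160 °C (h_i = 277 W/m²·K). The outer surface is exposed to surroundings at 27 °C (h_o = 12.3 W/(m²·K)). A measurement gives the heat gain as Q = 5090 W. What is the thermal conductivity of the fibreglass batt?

ΣR = ΔT/Q = |-160 − 27|/5090 = 0.03674 K/W
Known resistances:
  R_conv,in = 1/(4πr²h) = 1/(4π·4.84²·277) = 1.226×10^-5 K/W
  R_stainless steel = (1/4.84 − 1/4.85)/(4πk) = 4.260×10^-4/(4π·16.4) = 2.067×10^-6 K/W
  R_cork board = (1/5.10 − 1/5.27)/(4πk) = 0.006325/(4π·0.0397) = 0.01268 K/W
  R_conv,out = 1/(4πr²h) = 1/(4π·5.27²·12.3) = 2.330×10^-4 K/W
R_fibreglass batt = ΣR − ΣR_known = 0.03674 − 0.01293 = 0.02381 K/W
(1/r₁−1/r₂)/(4πk) = 0.02381 ⇒ k = 0.01011/(4π·0.02381) = 0.0338 W/m·K

k = 0.0338 W/m·K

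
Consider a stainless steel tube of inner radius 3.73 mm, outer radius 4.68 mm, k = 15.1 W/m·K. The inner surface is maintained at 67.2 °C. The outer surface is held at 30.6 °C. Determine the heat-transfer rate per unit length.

Q' = 2πk·ΔT/ln(r₂/r₁) = 2π × 15.1 × 36.6 / ln(0.00468/0.00373) = 15300 W/m

Q' = 15.3 kW/m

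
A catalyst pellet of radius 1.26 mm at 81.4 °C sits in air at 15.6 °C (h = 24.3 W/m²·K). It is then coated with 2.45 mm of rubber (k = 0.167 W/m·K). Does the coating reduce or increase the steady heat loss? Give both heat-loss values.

Critical radius for a sphere: r_cr = 2k/h = 0.0137 m = 1.37 cm.
Outer radius after coating: r₂ = 0.00126 + 0.00245 = 0.00371 m.
Since r₁ < r_cr and r₂ ≤ r_cr, the coating moves toward the maximum at r_cr — heat loss rises.
Bare: R = 1/(4πr₁²h) = 2063 K/W; Q = 65.8/2063 = 0.0319 W.
Coated: R = R_cond + R_conv = 487.7 K/W; Q = 65.8/487.7 = 0.135 W.

increases: 0.0319 → 0.135 W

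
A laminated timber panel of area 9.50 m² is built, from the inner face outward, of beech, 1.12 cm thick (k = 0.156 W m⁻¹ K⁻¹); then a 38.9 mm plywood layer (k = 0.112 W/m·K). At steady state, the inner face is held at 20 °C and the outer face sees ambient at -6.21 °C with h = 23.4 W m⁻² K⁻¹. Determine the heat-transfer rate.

Series thermal resistances, inner to outer:
  R_beech = L/(kA) = 0.0112/(0.156·9.50) = 0.007557 K/W
  R_plywood = L/(kA) = 0.0389/(0.112·9.50) = 0.03656 K/W
  R_conv,out = 1/(hA) = 1/(23.4·9.50) = 0.004498 K/W
ΣR = 0.007557 + 0.03656 + 0.004498 = 0.04862 K/W
Q = ΔT/ΣR = (20 °C − -6.21 °C)/0.04862 = 539 W

Q = 539 W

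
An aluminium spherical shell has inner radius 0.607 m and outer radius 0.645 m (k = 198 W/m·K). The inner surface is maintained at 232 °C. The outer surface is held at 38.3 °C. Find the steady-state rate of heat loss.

Q = 4πk·ΔT/(1/r₁ − 1/r₂) = 4π × 198 × 193.7 / (1/0.607 − 1/0.645) = 4.97×10^6 W

Q = 4970 kW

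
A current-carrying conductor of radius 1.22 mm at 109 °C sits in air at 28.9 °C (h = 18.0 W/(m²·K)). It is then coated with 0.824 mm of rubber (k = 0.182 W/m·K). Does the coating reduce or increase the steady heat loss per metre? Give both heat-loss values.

Critical radius for a cylinder: r_cr = k/h = 0.0101 m = 1.01 cm.
Outer radius after coating: r₂ = 0.00122 + 8.24×10^-4 = 0.002044 m.
Since r₁ < r_cr and r₂ ≤ r_cr, the coating moves toward the maximum at r_cr — heat loss rises.
Bare: R = 1/(2πr₁h) = 7.247 m·K/W; Q = 80.1/7.247 = 11.1 W/m.
Coated: R = R_cond + R_conv = 4.777 m·K/W; Q = 80.1/4.777 = 16.8 W/m.

increases: 11.1 → 16.8 W/m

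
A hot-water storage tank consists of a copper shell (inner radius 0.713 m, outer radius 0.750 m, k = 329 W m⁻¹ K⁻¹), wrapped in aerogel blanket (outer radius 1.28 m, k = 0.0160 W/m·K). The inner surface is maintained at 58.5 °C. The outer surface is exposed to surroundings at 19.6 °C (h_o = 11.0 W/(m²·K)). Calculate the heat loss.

Treat each layer as a resistance in series:
  R_copper = (1/0.713 − 1/0.750)/(4πk) = 0.06919/(4π·329) = 1.674×10^-5 K/W
  R_aerogel blanket = (1/0.750 − 1/1.28)/(4πk) = 0.5521/(4π·0.0160) = 2.746 K/W
  R_conv,out = 1/(4πr²h) = 1/(4π·1.28²·11.0) = 0.004415 K/W
ΣR = 1.674×10^-5 + 2.746 + 0.004415 = 2.750 K/W
Q = ΔT/ΣR = (58.5 °C − 19.6 °C)/2.750 = 14.1 W

Q = 14.1 W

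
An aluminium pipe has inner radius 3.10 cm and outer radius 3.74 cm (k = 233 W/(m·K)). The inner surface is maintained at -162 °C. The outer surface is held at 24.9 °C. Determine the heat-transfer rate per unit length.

Q' = 2πk·ΔT/ln(r₂/r₁) = 2π × 233 × 186.9 / ln(0.0374/0.0310) = 1.46×10^6 W/m

Q' = 1460 kW/m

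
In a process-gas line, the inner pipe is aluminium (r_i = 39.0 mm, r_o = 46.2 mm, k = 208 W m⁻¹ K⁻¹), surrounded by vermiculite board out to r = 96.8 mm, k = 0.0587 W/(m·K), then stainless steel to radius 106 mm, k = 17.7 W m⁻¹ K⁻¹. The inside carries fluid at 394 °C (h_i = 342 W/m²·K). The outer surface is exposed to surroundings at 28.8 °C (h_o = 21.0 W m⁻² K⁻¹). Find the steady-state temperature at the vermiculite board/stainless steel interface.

Resistance network (inner→outer):
  R'_conv,in = 1/(2πr h) = 1/(2π·0.0390·342) = 0.01193 m·K/W
  R'_aluminium = ln(0.0462/0.0390)/(2πk) = 0.1694/(2π·208) = 1.296×10^-4 m·K/W
  R'_vermiculite board = ln(0.0968/0.0462)/(2πk) = 0.7397/(2π·0.0587) = 2.005 m·K/W
  R'_stainless steel = ln(0.106/0.0968)/(2πk) = 0.09079/(2π·17.7) = 8.164×10^-4 m·K/W
  R'_conv,out = 1/(2πr h) = 1/(2π·0.106·21.0) = 0.07150 m·K/W
ΣR = 0.01193 + 1.296×10^-4 + 2.005 + 8.164×10^-4 + 0.07150 = 2.089 m·K/W
Q' = ΔT/ΣR = (394 °C − 28.8 °C)/2.089 = 174.8 W/m
From the inner boundary to the vermiculite board/stainless steel interface, ΣR_partial = 2.017 m·K/W.
T_interface = T_in − Q'·ΣR_partial = 394 °C − (174.8)(2.017) = 41.4 °C

T = 41.4 °C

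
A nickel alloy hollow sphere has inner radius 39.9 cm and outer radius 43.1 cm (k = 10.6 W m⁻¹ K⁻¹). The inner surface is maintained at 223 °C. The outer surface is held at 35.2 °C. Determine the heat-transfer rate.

Q = 134 kW

Q = 4πk·ΔT/(1/r₁ − 1/r₂) = 4π × 10.6 × 187.8 / (1/0.399 − 1/0.431) = 1.34×10^5 W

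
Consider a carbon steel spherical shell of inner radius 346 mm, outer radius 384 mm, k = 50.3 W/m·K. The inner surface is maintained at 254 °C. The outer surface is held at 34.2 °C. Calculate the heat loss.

Q = 4πk·ΔT/(1/r₁ − 1/r₂) = 4π × 50.3 × 219.8 / (1/0.346 − 1/0.384) = 4.86×10^5 W

Q = 486 kW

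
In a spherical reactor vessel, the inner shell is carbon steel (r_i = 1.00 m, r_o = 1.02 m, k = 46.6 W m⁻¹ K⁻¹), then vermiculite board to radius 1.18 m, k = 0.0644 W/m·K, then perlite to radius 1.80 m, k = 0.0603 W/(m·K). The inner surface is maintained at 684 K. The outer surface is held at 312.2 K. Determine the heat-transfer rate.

Q = 677 W

Resistance network (inner→outer):
  R_carbon steel = (1/1.00 − 1/1.02)/(4πk) = 0.01961/(4π·46.6) = 3.348×10^-5 K/W
  R_vermiculite board = (1/1.02 − 1/1.18)/(4πk) = 0.1329/(4π·0.0644) = 0.1643 K/W
  R_perlite = (1/1.18 − 1/1.80)/(4πk) = 0.2919/(4π·0.0603) = 0.3852 K/W
ΣR = 3.348×10^-5 + 0.1643 + 0.3852 = 0.5495 K/W
Q = ΔT/ΣR = (684 K − 312.2 K)/0.5495 = 677 W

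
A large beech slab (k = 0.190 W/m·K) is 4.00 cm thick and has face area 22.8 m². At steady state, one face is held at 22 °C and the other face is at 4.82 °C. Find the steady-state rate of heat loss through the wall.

Q = kA·ΔT/L = 0.190 × 22.8 × |22 °C − 4.82 °C| / 0.0400 = 1860 W

Q = 1860 W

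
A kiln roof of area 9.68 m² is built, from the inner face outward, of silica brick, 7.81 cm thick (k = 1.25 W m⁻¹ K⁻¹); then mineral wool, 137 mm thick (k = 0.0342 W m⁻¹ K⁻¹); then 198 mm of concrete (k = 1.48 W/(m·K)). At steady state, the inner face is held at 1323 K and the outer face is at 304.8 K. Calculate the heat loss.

Resistance network (inner→outer):
  R_silica brick = L/(kA) = 0.0781/(1.25·9.68) = 0.006455 K/W
  R_mineral wool = L/(kA) = 0.137/(0.0342·9.68) = 0.4138 K/W
  R_concrete = L/(kA) = 0.198/(1.48·9.68) = 0.01382 K/W
ΣR = 0.006455 + 0.4138 + 0.01382 = 0.4341 K/W
Q = ΔT/ΣR = (1323 K − 304.8 K)/0.4341 = 2350 W

Q = 2350 W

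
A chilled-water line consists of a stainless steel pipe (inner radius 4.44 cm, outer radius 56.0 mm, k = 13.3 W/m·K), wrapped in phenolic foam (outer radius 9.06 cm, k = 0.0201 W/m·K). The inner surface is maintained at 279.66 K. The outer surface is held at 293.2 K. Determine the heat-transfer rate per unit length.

Resistance network (inner→outer):
  R'_stainless steel = ln(0.0560/0.0444)/(2πk) = 0.2321/(2π·13.3) = 0.002778 m·K/W
  R'_phenolic foam = ln(0.0906/0.0560)/(2πk) = 0.4811/(2π·0.0201) = 3.809 m·K/W
ΣR = 0.002778 + 3.809 = 3.812 m·K/W
Q' = ΔT/ΣR = (279.66 K − 293.2 K)/3.812 = -3.55 W/m
(Negative Q' ⇒ heat flows inward; heat gain = 3.55 W/m.)

Q' = 3.55 W/m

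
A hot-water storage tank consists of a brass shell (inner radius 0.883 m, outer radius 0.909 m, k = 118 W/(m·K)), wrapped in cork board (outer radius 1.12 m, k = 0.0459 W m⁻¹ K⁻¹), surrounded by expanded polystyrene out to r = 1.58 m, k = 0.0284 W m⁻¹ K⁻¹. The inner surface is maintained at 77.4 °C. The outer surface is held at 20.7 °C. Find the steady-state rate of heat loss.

Q = 52.1 W

Resistance network (inner→outer):
  R_brass = (1/0.883 − 1/0.909)/(4πk) = 0.03239/(4π·118) = 2.185×10^-5 K/W
  R_cork board = (1/0.909 − 1/1.12)/(4πk) = 0.2073/(4π·0.0459) = 0.3593 K/W
  R_expanded polystyrene = (1/1.12 − 1/1.58)/(4πk) = 0.2599/(4π·0.0284) = 0.7284 K/W
ΣR = 2.185×10^-5 + 0.3593 + 0.7284 = 1.088 K/W
Q = ΔT/ΣR = (77.4 °C − 20.7 °C)/1.088 = 52.1 W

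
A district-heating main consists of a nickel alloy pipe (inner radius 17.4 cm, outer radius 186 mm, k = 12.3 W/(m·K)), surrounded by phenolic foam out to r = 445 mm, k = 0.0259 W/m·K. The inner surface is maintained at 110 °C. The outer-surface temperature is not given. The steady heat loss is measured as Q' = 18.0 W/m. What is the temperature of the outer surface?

T_out = 13.5 °C

Series resistances:
  R'_nickel alloy = ln(0.186/0.174)/(2πk) = 0.06669/(2π·12.3) = 8.629×10^-4 m·K/W
  R'_phenolic foam = ln(0.445/0.186)/(2πk) = 0.8723/(2π·0.0259) = 5.360 m·K/W
ΣR = 5.361 m·K/W
ΔT = Q'·ΣR = 18.0 × 5.361 = 96.50 K
Heat flows outward, so T_out = T_in − ΔT = 110 − 96.50 = 13.5 °C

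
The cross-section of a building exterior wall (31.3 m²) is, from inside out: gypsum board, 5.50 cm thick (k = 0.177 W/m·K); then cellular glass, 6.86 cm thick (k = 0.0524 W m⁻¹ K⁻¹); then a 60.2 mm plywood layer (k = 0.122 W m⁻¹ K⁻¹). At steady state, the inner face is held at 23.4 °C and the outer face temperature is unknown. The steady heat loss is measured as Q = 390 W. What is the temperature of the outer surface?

T_out = -2.93 °C

Series resistances:
  R_gypsum board = L/(kA) = 0.0550/(0.177·31.3) = 0.009928 K/W
  R_cellular glass = L/(kA) = 0.0686/(0.0524·31.3) = 0.04183 K/W
  R_plywood = L/(kA) = 0.0602/(0.122·31.3) = 0.01576 K/W
ΣR = 0.06752 K/W
ΔT = Q·ΣR = 390 × 0.06752 = 26.33 K
Heat flows outward, so T_out = T_in − ΔT = 23.4 − 26.33 = -2.93 °C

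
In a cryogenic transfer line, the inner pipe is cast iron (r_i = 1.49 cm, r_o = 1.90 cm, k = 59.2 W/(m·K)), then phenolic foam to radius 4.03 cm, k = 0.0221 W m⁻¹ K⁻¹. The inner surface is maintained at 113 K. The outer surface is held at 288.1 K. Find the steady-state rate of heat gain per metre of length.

Treat each layer as a resistance in series:
  R'_cast iron = ln(0.0190/0.0149)/(2πk) = 0.2431/(2π·59.2) = 6.535×10^-4 m·K/W
  R'_phenolic foam = ln(0.0403/0.0190)/(2πk) = 0.7519/(2π·0.0221) = 5.415 m·K/W
ΣR = 6.535×10^-4 + 5.415 = 5.416 m·K/W
Q' = ΔT/ΣR = (113 K − 288.1 K)/5.416 = -32.3 W/m
(Negative Q' ⇒ heat flows inward; heat gain = 32.3 W/m.)

Q' = 32.3 W/m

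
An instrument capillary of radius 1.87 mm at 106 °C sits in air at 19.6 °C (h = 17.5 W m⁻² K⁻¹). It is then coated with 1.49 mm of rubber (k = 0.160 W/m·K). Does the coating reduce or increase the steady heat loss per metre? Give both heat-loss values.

increases: 17.8 → 26.3 W/m

Critical radius for a cylinder: r_cr = k/h = 0.00914 m = 0.914 cm.
Outer radius after coating: r₂ = 0.00187 + 0.00149 = 0.00336 m.
Since r₁ < r_cr and r₂ ≤ r_cr, the coating moves toward the maximum at r_cr — heat loss rises.
Bare: R = 1/(2πr₁h) = 4.863 m·K/W; Q = 86.4/4.863 = 17.8 W/m.
Coated: R = R_cond + R_conv = 3.290 m·K/W; Q = 86.4/3.290 = 26.3 W/m.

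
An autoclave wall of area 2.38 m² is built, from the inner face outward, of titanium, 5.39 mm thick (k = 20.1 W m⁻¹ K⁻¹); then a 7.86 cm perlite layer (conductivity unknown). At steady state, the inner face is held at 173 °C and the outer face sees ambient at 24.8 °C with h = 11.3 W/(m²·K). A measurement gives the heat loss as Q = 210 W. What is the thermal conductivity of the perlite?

k = 0.0494 W/m·K

ΣR = ΔT/Q = |173 − 24.8|/210 = 0.7057 K/W
Known resistances:
  R_titanium = L/(kA) = 0.00539/(20.1·2.38) = 1.127×10^-4 K/W
  R_conv,out = 1/(hA) = 1/(11.3·2.38) = 0.03718 K/W
R_perlite = ΣR − ΣR_known = 0.7057 − 0.03729 = 0.6684 K/W
L/(kA) = 0.6684 ⇒ k = 0.0786/(0.6684·2.38) = 0.0494 W/m·K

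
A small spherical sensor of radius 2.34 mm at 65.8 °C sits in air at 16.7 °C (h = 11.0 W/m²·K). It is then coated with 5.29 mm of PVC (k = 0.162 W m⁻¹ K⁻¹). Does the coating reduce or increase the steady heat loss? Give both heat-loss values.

increases: 0.0372 → 0.182 W

Critical radius for a sphere: r_cr = 2k/h = 0.0295 m = 2.95 cm.
Outer radius after coating: r₂ = 0.00234 + 0.00529 = 0.00763 m.
Since r₁ < r_cr and r₂ ≤ r_cr, the coating moves toward the maximum at r_cr — heat loss rises.
Bare: R = 1/(4πr₁²h) = 1321 K/W; Q = 49.1/1321 = 0.0372 W.
Coated: R = R_cond + R_conv = 269.8 K/W; Q = 49.1/269.8 = 0.182 W.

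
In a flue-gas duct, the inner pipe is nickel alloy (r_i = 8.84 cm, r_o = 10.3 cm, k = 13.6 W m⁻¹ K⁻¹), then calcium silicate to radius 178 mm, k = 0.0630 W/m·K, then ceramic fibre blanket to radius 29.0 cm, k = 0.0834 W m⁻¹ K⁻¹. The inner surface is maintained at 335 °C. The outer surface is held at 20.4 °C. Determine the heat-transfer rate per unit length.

Resistance network (inner→outer):
  R'_nickel alloy = ln(0.103/0.0884)/(2πk) = 0.1529/(2π·13.6) = 0.001789 m·K/W
  R'_calcium silicate = ln(0.178/0.103)/(2πk) = 0.5471/(2π·0.0630) = 1.382 m·K/W
  R'_ceramic fibre blanket = ln(0.290/0.178)/(2πk) = 0.4881/(2π·0.0834) = 0.9315 m·K/W
ΣR = 0.001789 + 1.382 + 0.9315 = 2.315 m·K/W
Q' = ΔT/ΣR = (335 °C − 20.4 °C)/2.315 = 136 W/m

Q' = 136 W/m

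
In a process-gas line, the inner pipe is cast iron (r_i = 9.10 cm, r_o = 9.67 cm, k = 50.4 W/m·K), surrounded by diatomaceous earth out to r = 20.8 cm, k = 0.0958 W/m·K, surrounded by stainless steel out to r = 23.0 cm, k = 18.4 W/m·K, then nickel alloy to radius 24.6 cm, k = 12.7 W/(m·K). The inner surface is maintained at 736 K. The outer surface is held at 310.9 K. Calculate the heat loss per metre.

Q' = 334 W/m

Treat each layer as a resistance in series:
  R'_cast iron = ln(0.0967/0.0910)/(2πk) = 0.06075/(2π·50.4) = 1.919×10^-4 m·K/W
  R'_diatomaceous earth = ln(0.208/0.0967)/(2πk) = 0.7659/(2π·0.0958) = 1.272 m·K/W
  R'_stainless steel = ln(0.230/0.208)/(2πk) = 0.1005/(2π·18.4) = 8.697×10^-4 m·K/W
  R'_nickel alloy = ln(0.246/0.230)/(2πk) = 0.06725/(2π·12.7) = 8.428×10^-4 m·K/W
ΣR = 1.919×10^-4 + 1.272 + 8.697×10^-4 + 8.428×10^-4 = 1.274 m·K/W
Q' = ΔT/ΣR = (736 K − 310.9 K)/1.274 = 334 W/m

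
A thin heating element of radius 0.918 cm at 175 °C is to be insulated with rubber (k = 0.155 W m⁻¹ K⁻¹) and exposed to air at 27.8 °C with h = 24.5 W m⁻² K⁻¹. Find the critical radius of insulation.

r_cr = 0.633 cm

For a cylinder, r_cr = k_ins/h = 0.155/24.5 = 0.00633 m = 0.633 cm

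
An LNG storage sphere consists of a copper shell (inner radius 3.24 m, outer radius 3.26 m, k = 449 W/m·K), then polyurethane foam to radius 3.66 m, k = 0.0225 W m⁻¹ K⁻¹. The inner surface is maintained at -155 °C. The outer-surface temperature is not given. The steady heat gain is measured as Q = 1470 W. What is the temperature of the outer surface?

Sum the resistances:
  R_copper = (1/3.24 − 1/3.26)/(4πk) = 0.001894/(4π·449) = 3.356×10^-7 K/W
  R_polyurethane foam = (1/3.26 − 1/3.66)/(4πk) = 0.03352/(4π·0.0225) = 0.1186 K/W
ΣR = 0.1186 K/W
ΔT = Q·ΣR = 1470 × 0.1186 = 174.3 K
Heat flows inward, so T_out = T_in + ΔT = -155 + 174.3 = 19.3 °C

T_out = 19.3 °C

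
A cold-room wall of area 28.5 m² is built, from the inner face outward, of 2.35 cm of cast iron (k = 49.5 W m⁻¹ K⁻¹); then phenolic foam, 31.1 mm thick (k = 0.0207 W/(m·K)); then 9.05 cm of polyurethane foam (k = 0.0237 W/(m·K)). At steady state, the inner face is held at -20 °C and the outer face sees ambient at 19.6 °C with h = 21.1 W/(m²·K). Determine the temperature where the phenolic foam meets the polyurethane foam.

Treat each layer as a resistance in series:
  R_cast iron = L/(kA) = 0.0235/(49.5·28.5) = 1.666×10^-5 K/W
  R_phenolic foam = L/(kA) = 0.0311/(0.0207·28.5) = 0.05272 K/W
  R_polyurethane foam = L/(kA) = 0.0905/(0.0237·28.5) = 0.1340 K/W
  R_conv,out = 1/(hA) = 1/(21.1·28.5) = 0.001663 K/W
ΣR = 1.666×10^-5 + 0.05272 + 0.1340 + 0.001663 = 0.1884 K/W
Q = ΔT/ΣR = (-20 °C − 19.6 °C)/0.1884 = -210.2 W
From the inner boundary to the phenolic foam/polyurethane foam interface, ΣR_partial = 0.05274 K/W.
T_interface = T_in − Q·ΣR_partial = -20 °C − (-210.2)(0.05274) = -8.91 °C

T = -8.91 °C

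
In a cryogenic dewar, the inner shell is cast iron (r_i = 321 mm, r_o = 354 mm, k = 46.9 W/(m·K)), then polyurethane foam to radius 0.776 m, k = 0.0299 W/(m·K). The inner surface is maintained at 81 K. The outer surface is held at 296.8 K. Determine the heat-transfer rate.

Q = 52.8 W

Series thermal resistances, inner to outer:
  R_cast iron = (1/0.321 − 1/0.354)/(4πk) = 0.2904/(4π·46.9) = 4.927×10^-4 K/W
  R_polyurethane foam = (1/0.354 − 1/0.776)/(4πk) = 1.536/(4π·0.0299) = 4.089 K/W
ΣR = 4.927×10^-4 + 4.089 = 4.089 K/W
Q = ΔT/ΣR = (81 K − 296.8 K)/4.089 = -52.8 W
(Negative Q ⇒ heat flows inward; heat gain = 52.8 W.)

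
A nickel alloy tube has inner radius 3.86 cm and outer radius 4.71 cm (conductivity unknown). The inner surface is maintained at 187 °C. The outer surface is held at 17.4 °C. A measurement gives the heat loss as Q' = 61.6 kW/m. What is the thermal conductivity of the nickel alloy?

ΣR = ΔT/Q' = |187 − 17.4|/61600 = 0.002753 m·K/W
ln(r₂/r₁)/(2πk) = 0.002753 ⇒ k = 0.1990/(2π·0.002753) = 11.5 W/m·K

k = 11.5 W/m·K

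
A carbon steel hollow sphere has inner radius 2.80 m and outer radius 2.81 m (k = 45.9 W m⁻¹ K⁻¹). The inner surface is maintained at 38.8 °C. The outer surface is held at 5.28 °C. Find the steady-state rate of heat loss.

Q = 4πk·ΔT/(1/r₁ − 1/r₂) = 4π × 45.9 × 33.52 / (1/2.80 − 1/2.81) = 1.52×10^7 W

Q = 1.52×10^7 W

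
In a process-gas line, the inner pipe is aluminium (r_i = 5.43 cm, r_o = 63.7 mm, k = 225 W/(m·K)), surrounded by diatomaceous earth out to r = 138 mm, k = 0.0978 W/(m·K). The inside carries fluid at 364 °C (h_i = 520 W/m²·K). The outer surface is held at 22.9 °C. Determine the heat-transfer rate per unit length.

Q' = 270 W/m

Series thermal resistances, inner to outer:
  R'_conv,in = 1/(2πr h) = 1/(2π·0.0543·520) = 0.005637 m·K/W
  R'_aluminium = ln(0.0637/0.0543)/(2πk) = 0.1597/(2π·225) = 1.129×10^-4 m·K/W
  R'_diatomaceous earth = ln(0.138/0.0637)/(2πk) = 0.7731/(2π·0.0978) = 1.258 m·K/W
ΣR = 0.005637 + 1.129×10^-4 + 1.258 = 1.264 m·K/W
Q' = ΔT/ΣR = (364 °C − 22.9 °C)/1.264 = 270 W/m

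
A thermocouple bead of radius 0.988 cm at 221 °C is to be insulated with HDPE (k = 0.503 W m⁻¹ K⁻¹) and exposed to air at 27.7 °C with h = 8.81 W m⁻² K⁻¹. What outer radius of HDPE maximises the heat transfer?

For a sphere, r_cr = 2k_ins/h = 2·0.503/8.81 = 0.114 m = 11.4 cm

r_cr = 11.4 cm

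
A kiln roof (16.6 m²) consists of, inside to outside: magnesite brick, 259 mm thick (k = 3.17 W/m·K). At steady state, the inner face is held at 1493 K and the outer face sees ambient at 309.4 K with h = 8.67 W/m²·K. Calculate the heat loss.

Resistance network (inner→outer):
  R_magnesite brick = L/(kA) = 0.259/(3.17·16.6) = 0.004922 K/W
  R_conv,out = 1/(hA) = 1/(8.67·16.6) = 0.006948 K/W
ΣR = 0.004922 + 0.006948 = 0.01187 K/W
Q = ΔT/ΣR = (1493 K − 309.4 K)/0.01187 = 99700 W

Q = 99.7 kW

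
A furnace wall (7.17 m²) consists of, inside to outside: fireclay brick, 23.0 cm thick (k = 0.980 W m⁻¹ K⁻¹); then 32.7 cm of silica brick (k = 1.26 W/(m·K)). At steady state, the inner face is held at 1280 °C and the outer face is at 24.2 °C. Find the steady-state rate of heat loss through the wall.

Resistance network (inner→outer):
  R_fireclay brick = L/(kA) = 0.230/(0.980·7.17) = 0.03273 K/W
  R_silica brick = L/(kA) = 0.327/(1.26·7.17) = 0.03620 K/W
ΣR = 0.03273 + 0.03620 = 0.06893 K/W
Q = ΔT/ΣR = (1280 °C − 24.2 °C)/0.06893 = 18200 W

Q = 18.2 kW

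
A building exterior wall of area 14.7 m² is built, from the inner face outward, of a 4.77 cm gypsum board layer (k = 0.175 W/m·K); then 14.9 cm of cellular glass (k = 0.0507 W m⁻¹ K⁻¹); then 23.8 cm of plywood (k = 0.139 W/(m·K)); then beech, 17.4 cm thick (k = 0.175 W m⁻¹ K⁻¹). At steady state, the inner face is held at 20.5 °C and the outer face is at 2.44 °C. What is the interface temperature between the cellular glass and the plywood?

Resistance network (inner→outer):
  R_gypsum board = L/(kA) = 0.0477/(0.175·14.7) = 0.01854 K/W
  R_cellular glass = L/(kA) = 0.149/(0.0507·14.7) = 0.1999 K/W
  R_plywood = L/(kA) = 0.238/(0.139·14.7) = 0.1165 K/W
  R_beech = L/(kA) = 0.174/(0.175·14.7) = 0.06764 K/W
ΣR = 0.01854 + 0.1999 + 0.1165 + 0.06764 = 0.4026 K/W
Q = ΔT/ΣR = (20.5 °C − 2.44 °C)/0.4026 = 44.86 W
From the inner boundary to the cellular glass/plywood interface, ΣR_partial = 0.2184 K/W.
T_interface = T_in − Q·ΣR_partial = 20.5 °C − (44.86)(0.2184) = 10.7 °C

T = 10.7 °C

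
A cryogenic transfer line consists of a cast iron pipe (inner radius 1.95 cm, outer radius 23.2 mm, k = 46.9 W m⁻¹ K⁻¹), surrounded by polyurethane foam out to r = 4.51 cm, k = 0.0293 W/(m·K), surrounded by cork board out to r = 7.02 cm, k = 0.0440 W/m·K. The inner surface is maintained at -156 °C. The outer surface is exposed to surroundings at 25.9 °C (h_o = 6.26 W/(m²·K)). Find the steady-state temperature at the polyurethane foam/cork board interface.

T = -38.1 °C

Series thermal resistances, inner to outer:
  R'_cast iron = ln(0.0232/0.0195)/(2πk) = 0.1737/(2π·46.9) = 5.896×10^-4 m·K/W
  R'_polyurethane foam = ln(0.0451/0.0232)/(2πk) = 0.6647/(2π·0.0293) = 3.611 m·K/W
  R'_cork board = ln(0.0702/0.0451)/(2πk) = 0.4425/(2π·0.0440) = 1.600 m·K/W
  R'_conv,out = 1/(2πr h) = 1/(2π·0.0702·6.26) = 0.3622 m·K/W
ΣR = 5.896×10^-4 + 3.611 + 1.600 + 0.3622 = 5.574 m·K/W
Q' = ΔT/ΣR = (-156 °C − 25.9 °C)/5.574 = -32.63 W/m
From the inner boundary to the polyurethane foam/cork board interface, ΣR_partial = 3.612 m·K/W.
T_interface = T_in − Q'·ΣR_partial = -156 °C − (-32.63)(3.612) = -38.1 °C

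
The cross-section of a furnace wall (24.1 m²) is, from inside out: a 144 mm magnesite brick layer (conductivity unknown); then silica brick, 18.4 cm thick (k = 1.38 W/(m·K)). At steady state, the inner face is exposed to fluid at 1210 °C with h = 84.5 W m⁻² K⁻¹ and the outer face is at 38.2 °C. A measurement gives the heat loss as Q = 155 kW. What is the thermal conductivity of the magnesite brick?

ΣR = ΔT/Q = |1210 − 38.2|/1.55×10^5 = 0.007560 K/W
Known resistances:
  R_conv,in = 1/(hA) = 1/(84.5·24.1) = 4.911×10^-4 K/W
  R_silica brick = L/(kA) = 0.184/(1.38·24.1) = 0.005533 K/W
R_magnesite brick = ΣR − ΣR_known = 0.007560 − 0.006024 = 0.001536 K/W
L/(kA) = 0.001536 ⇒ k = 0.144/(0.001536·24.1) = 3.89 W/m·K

k = 3.89 W/m·K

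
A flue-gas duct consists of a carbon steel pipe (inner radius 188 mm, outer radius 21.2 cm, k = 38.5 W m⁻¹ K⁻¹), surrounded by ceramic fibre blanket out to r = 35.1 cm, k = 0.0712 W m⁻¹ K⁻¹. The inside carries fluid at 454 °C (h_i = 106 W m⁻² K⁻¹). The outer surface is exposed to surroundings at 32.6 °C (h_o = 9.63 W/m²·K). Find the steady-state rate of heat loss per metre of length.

Q' = 356 W/m

Treat each layer as a resistance in series:
  R'_conv,in = 1/(2πr h) = 1/(2π·0.188·106) = 0.007986 m·K/W
  R'_carbon steel = ln(0.212/0.188)/(2πk) = 0.1201/(2π·38.5) = 4.967×10^-4 m·K/W
  R'_ceramic fibre blanket = ln(0.351/0.212)/(2πk) = 0.5042/(2π·0.0712) = 1.127 m·K/W
  R'_conv,out = 1/(2πr h) = 1/(2π·0.351·9.63) = 0.04709 m·K/W
ΣR = 0.007986 + 4.967×10^-4 + 1.127 + 0.04709 = 1.183 m·K/W
Q' = ΔT/ΣR = (454 °C − 32.6 °C)/1.183 = 356 W/m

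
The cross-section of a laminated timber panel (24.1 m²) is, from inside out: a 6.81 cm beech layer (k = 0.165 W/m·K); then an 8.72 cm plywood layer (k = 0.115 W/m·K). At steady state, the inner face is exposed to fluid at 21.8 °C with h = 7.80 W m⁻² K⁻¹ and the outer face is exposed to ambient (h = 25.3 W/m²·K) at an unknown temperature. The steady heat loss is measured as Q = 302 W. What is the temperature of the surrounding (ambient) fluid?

Series resistances:
  R_conv,in = 1/(hA) = 1/(7.80·24.1) = 0.005320 K/W
  R_beech = L/(kA) = 0.0681/(0.165·24.1) = 0.01713 K/W
  R_plywood = L/(kA) = 0.0872/(0.115·24.1) = 0.03146 K/W
  R_conv,out = 1/(hA) = 1/(25.3·24.1) = 0.001640 K/W
ΣR = 0.05555 K/W
ΔT = Q·ΣR = 302 × 0.05555 = 16.78 K
Heat flows outward, so T_out = T_in − ΔT = 21.8 − 16.78 = 5.02 °C

T_out = 5.02 °C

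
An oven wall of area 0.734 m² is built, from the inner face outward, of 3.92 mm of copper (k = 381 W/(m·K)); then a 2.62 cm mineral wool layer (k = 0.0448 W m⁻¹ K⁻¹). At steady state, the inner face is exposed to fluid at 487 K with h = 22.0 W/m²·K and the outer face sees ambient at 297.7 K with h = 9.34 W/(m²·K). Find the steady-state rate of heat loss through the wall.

Q = 188 W

Series thermal resistances, inner to outer:
  R_conv,in = 1/(hA) = 1/(22.0·0.734) = 0.06193 K/W
  R_copper = L/(kA) = 0.00392/(381·0.734) = 1.402×10^-5 K/W
  R_mineral wool = L/(kA) = 0.0262/(0.0448·0.734) = 0.7968 K/W
  R_conv,out = 1/(hA) = 1/(9.34·0.734) = 0.1459 K/W
ΣR = 0.06193 + 1.402×10^-5 + 0.7968 + 0.1459 = 1.005 K/W
Q = ΔT/ΣR = (487 K − 297.7 K)/1.005 = 188 W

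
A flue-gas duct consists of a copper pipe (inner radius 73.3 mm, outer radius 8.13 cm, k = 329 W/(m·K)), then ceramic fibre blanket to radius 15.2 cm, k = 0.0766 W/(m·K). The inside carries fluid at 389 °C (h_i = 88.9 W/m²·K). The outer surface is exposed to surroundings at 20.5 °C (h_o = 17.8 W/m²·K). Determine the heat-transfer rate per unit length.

Series thermal resistances, inner to outer:
  R'_conv,in = 1/(2πr h) = 1/(2π·0.0733·88.9) = 0.02442 m·K/W
  R'_copper = ln(0.0813/0.0733)/(2πk) = 0.1036/(2π·329) = 5.011×10^-5 m·K/W
  R'_ceramic fibre blanket = ln(0.152/0.0813)/(2πk) = 0.6257/(2π·0.0766) = 1.300 m·K/W
  R'_conv,out = 1/(2πr h) = 1/(2π·0.152·17.8) = 0.05882 m·K/W
ΣR = 0.02442 + 5.011×10^-5 + 1.300 + 0.05882 = 1.383 m·K/W
Q' = ΔT/ΣR = (389 °C − 20.5 °C)/1.383 = 266 W/m

Q' = 266 W/m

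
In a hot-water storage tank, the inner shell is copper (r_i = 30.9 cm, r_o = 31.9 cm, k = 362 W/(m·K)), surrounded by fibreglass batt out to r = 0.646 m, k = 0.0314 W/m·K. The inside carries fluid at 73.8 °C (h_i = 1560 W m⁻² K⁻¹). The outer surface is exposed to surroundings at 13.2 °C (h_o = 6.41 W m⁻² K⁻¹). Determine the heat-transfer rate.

Series thermal resistances, inner to outer:
  R_conv,in = 1/(4πr²h) = 1/(4π·0.309²·1560) = 5.343×10^-4 K/W
  R_copper = (1/0.309 − 1/0.319)/(4πk) = 0.1014/(4π·362) = 2.230×10^-5 K/W
  R_fibreglass batt = (1/0.319 − 1/0.646)/(4πk) = 1.587/(4π·0.0314) = 4.021 K/W
  R_conv,out = 1/(4πr²h) = 1/(4π·0.646²·6.41) = 0.02975 K/W
ΣR = 5.343×10^-4 + 2.230×10^-5 + 4.021 + 0.02975 = 4.051 K/W
Q = ΔT/ΣR = (73.8 °C − 13.2 °C)/4.051 = 15.0 W

Q = 15.0 W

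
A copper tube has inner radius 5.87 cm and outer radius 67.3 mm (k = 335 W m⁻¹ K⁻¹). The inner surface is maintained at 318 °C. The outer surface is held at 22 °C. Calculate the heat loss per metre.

Q' = 2πk·ΔT/ln(r₂/r₁) = 2π × 335 × 296 / ln(0.0673/0.0587) = 4.56×10^6 W/m

Q' = 4560 kW/m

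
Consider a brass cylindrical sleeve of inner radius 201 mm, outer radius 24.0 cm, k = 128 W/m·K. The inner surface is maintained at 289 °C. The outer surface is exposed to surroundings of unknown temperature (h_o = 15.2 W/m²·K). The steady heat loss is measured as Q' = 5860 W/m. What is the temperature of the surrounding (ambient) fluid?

Series resistances:
  R'_brass = ln(0.240/0.201)/(2πk) = 0.1773/(2π·128) = 2.205×10^-4 m·K/W
  R'_conv,out = 1/(2πr h) = 1/(2π·0.240·15.2) = 0.04363 m·K/W
ΣR = 0.04385 m·K/W
ΔT = Q'·ΣR = 5860 × 0.04385 = 257.0 K
Heat flows outward, so T_out = T_in − ΔT = 289 − 257.0 = 32.0 °C

T_out = 32.0 °C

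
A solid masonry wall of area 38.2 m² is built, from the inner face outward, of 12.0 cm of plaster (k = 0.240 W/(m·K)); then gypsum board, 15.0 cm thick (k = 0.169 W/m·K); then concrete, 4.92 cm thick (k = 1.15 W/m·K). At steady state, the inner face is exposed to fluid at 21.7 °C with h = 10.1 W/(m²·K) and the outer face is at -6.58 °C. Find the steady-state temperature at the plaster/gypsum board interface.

Treat each layer as a resistance in series:
  R_conv,in = 1/(hA) = 1/(10.1·38.2) = 0.002592 K/W
  R_plaster = L/(kA) = 0.120/(0.240·38.2) = 0.01309 K/W
  R_gypsum board = L/(kA) = 0.150/(0.169·38.2) = 0.02323 K/W
  R_concrete = L/(kA) = 0.0492/(1.15·38.2) = 0.001120 K/W
ΣR = 0.002592 + 0.01309 + 0.02323 + 0.001120 = 0.04003 K/W
Q = ΔT/ΣR = (21.7 °C − -6.58 °C)/0.04003 = 706.5 W
From the inner boundary to the plaster/gypsum board interface, ΣR_partial = 0.01568 K/W.
T_interface = T_in − Q·ΣR_partial = 21.7 °C − (706.5)(0.01568) = 10.6 °C

T = 10.6 °C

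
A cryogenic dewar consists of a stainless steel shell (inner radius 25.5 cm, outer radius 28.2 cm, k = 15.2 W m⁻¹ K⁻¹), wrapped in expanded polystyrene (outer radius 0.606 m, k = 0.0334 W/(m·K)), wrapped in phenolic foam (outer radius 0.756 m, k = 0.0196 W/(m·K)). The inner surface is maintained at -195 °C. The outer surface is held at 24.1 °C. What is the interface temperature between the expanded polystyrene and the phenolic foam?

T = -25.7 °C

Resistance network (inner→outer):
  R_stainless steel = (1/0.255 − 1/0.282)/(4πk) = 0.3755/(4π·15.2) = 0.001966 K/W
  R_expanded polystyrene = (1/0.282 − 1/0.606)/(4πk) = 1.896/(4π·0.0334) = 4.517 K/W
  R_phenolic foam = (1/0.606 − 1/0.756)/(4πk) = 0.3274/(4π·0.0196) = 1.329 K/W
ΣR = 0.001966 + 4.517 + 1.329 = 5.848 K/W
Q = ΔT/ΣR = (-195 °C − 24.1 °C)/5.848 = -37.47 W
From the inner boundary to the expanded polystyrene/phenolic foam interface, ΣR_partial = 4.519 K/W.
T_interface = T_in − Q·ΣR_partial = -195 °C − (-37.47)(4.519) = -25.7 °C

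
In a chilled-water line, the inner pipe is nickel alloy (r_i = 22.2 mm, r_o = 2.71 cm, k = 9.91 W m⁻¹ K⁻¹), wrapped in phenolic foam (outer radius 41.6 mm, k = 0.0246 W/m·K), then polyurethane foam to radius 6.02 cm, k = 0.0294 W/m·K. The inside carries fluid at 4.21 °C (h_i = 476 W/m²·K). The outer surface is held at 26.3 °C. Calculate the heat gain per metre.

Treat each layer as a resistance in series:
  R'_conv,in = 1/(2πr h) = 1/(2π·0.0222·476) = 0.01506 m·K/W
  R'_nickel alloy = ln(0.0271/0.0222)/(2πk) = 0.1994/(2π·9.91) = 0.003203 m·K/W
  R'_phenolic foam = ln(0.0416/0.0271)/(2πk) = 0.4286/(2π·0.0246) = 2.773 m·K/W
  R'_polyurethane foam = ln(0.0602/0.0416)/(2πk) = 0.3696/(2π·0.0294) = 2.001 m·K/W
ΣR = 0.01506 + 0.003203 + 2.773 + 2.001 = 4.792 m·K/W
Q' = ΔT/ΣR = (4.21 °C − 26.3 °C)/4.792 = -4.61 W/m
(Negative Q' ⇒ heat flows inward; heat gain = 4.61 W/m.)

Q' = 4.61 W/m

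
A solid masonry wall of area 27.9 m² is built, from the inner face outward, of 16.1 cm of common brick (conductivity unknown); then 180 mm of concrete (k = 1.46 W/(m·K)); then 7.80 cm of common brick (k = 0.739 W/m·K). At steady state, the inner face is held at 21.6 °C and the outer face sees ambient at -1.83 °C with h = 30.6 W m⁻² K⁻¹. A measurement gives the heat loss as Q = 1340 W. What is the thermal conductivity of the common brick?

ΣR = ΔT/Q = |21.6 − -1.83|/1340 = 0.01749 K/W
Known resistances:
  R_concrete = L/(kA) = 0.180/(1.46·27.9) = 0.004419 K/W
  R_common brick = L/(kA) = 0.0780/(0.739·27.9) = 0.003783 K/W
  R_conv,out = 1/(hA) = 1/(30.6·27.9) = 0.001171 K/W
R_common brick = ΣR − ΣR_known = 0.01749 − 0.009373 = 0.008117 K/W
L/(kA) = 0.008117 ⇒ k = 0.161/(0.008117·27.9) = 0.711 W/m·K

k = 0.711 W/m·K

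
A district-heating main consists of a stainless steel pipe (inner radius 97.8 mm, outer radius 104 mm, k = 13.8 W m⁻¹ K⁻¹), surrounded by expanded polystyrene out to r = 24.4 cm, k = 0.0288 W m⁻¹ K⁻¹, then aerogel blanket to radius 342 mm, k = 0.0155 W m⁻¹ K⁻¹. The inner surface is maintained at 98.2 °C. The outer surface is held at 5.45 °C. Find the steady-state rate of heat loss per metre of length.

Series thermal resistances, inner to outer:
  R'_stainless steel = ln(0.104/0.0978)/(2πk) = 0.06147/(2π·13.8) = 7.089×10^-4 m·K/W
  R'_expanded polystyrene = ln(0.244/0.104)/(2πk) = 0.8528/(2π·0.0288) = 4.713 m·K/W
  R'_aerogel blanket = ln(0.342/0.244)/(2πk) = 0.3376/(2π·0.0155) = 3.467 m·K/W
ΣR = 7.089×10^-4 + 4.713 + 3.467 = 8.181 m·K/W
Q' = ΔT/ΣR = (98.2 °C − 5.45 °C)/8.181 = 11.3 W/m

Q' = 11.3 W/m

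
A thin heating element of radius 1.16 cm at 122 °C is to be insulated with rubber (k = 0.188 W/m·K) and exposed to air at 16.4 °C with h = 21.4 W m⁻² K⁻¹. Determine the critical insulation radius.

r_cr = 0.879 cm

For a cylinder, r_cr = k_ins/h = 0.188/21.4 = 0.00879 m = 0.879 cm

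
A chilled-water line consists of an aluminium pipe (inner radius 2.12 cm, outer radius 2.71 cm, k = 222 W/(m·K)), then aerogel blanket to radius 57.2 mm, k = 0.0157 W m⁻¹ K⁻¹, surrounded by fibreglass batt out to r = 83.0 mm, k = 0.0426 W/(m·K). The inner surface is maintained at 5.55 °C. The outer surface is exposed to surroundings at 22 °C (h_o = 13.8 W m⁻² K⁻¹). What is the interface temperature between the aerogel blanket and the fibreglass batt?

T = 19.2 °C

Series thermal resistances, inner to outer:
  R'_aluminium = ln(0.0271/0.0212)/(2πk) = 0.2455/(2π·222) = 1.760×10^-4 m·K/W
  R'_aerogel blanket = ln(0.0572/0.0271)/(2πk) = 0.7470/(2π·0.0157) = 7.573 m·K/W
  R'_fibreglass batt = ln(0.0830/0.0572)/(2πk) = 0.3723/(2π·0.0426) = 1.391 m·K/W
  R'_conv,out = 1/(2πr h) = 1/(2π·0.0830·13.8) = 0.1390 m·K/W
ΣR = 1.760×10^-4 + 7.573 + 1.391 + 0.1390 = 9.103 m·K/W
Q' = ΔT/ΣR = (5.55 °C − 22 °C)/9.103 = -1.807 W/m
From the inner boundary to the aerogel blanket/fibreglass batt interface, ΣR_partial = 7.573 m·K/W.
T_interface = T_in − Q'·ΣR_partial = 5.55 °C − (-1.807)(7.573) = 19.2 °C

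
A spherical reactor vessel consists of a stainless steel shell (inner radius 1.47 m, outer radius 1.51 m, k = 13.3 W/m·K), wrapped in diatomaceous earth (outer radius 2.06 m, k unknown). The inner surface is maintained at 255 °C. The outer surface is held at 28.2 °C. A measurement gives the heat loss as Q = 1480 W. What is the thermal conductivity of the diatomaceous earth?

k = 0.0919 W/m·K

ΣR = ΔT/Q = |255 − 28.2|/1480 = 0.1532 K/W
Known resistances:
  R_stainless steel = (1/1.47 − 1/1.51)/(4πk) = 0.01802/(4π·13.3) = 1.078×10^-4 K/W
R_diatomaceous earth = ΣR − ΣR_known = 0.1532 − 1.078×10^-4 = 0.1531 K/W
(1/r₁−1/r₂)/(4πk) = 0.1531 ⇒ k = 0.1768/(4π·0.1531) = 0.0919 W/m·K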